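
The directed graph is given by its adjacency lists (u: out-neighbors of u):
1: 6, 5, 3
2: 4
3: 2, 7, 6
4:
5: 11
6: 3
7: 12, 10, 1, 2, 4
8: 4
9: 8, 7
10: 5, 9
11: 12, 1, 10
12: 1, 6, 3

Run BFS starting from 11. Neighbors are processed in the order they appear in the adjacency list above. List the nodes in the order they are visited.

11 12 1 10 6 3 5 9 2 7 8 4

Visit 11; enqueue 12, 1, 10 → queue [12, 1, 10]
Visit 12; enqueue 6, 3 → queue [1, 10, 6, 3]
Visit 1; enqueue 5 → queue [10, 6, 3, 5]
Visit 10; enqueue 9 → queue [6, 3, 5, 9]
Visit 6 → queue [3, 5, 9]
Visit 3; enqueue 2, 7 → queue [5, 9, 2, 7]
Visit 5 → queue [9, 2, 7]
Visit 9; enqueue 8 → queue [2, 7, 8]
Visit 2; enqueue 4 → queue [7, 8, 4]
Visit 7 → queue [8, 4]
Visit 8 → queue [4]
Visit 4 → queue []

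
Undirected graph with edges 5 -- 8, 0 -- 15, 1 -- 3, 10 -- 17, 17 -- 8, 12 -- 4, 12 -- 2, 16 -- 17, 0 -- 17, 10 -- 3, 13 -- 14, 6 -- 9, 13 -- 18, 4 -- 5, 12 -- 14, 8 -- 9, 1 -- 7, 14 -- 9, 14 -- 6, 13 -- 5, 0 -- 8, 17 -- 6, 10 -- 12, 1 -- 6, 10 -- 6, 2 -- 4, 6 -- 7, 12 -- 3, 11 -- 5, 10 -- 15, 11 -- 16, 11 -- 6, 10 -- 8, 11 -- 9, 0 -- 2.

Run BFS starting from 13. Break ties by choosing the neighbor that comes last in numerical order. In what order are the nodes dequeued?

13 -> 18 -> 14 -> 5 -> 12 -> 9 -> 6 -> 11 -> 8 -> 4 -> 10 -> 3 -> 2 -> 17 -> 7 -> 1 -> 16 -> 0 -> 15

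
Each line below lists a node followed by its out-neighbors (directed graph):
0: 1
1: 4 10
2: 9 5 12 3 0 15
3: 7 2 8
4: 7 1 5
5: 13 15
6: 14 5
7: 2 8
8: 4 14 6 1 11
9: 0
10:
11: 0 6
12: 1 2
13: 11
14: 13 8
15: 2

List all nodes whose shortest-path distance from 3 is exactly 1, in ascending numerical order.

Level 0: 3
Level 1: 2, 7, 8
Level 2: 0, 1, 4, 5, 6, 9, 11, 12, 14, 15
Level 3: 10, 13

2, 7, 8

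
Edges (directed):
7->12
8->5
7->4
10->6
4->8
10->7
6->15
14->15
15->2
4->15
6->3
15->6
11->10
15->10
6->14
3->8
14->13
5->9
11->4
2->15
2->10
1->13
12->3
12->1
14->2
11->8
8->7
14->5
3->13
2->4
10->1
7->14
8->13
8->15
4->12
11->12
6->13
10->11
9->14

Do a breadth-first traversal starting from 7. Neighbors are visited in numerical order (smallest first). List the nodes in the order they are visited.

Visit 7; enqueue 4, 12, 14 → queue [4, 12, 14]
Visit 4; enqueue 8, 15 → queue [12, 14, 8, 15]
Visit 12; enqueue 1, 3 → queue [14, 8, 15, 1, 3]
Visit 14; enqueue 2, 5, 13 → queue [8, 15, 1, 3, 2, 5, 13]
Visit 8 → queue [15, 1, 3, 2, 5, 13]
Visit 15; enqueue 6, 10 → queue [1, 3, 2, 5, 13, 6, 10]
Visit 1 → queue [3, 2, 5, 13, 6, 10]
Visit 3 → queue [2, 5, 13, 6, 10]
Visit 2 → queue [5, 13, 6, 10]
Visit 5; enqueue 9 → queue [13, 6, 10, 9]
Visit 13 → queue [6, 10, 9]
Visit 6 → queue [10, 9]
Visit 10; enqueue 11 → queue [9, 11]
Visit 9 → queue [11]
Visit 11 → queue []

7 4 12 14 8 15 1 3 2 5 13 6 10 9 11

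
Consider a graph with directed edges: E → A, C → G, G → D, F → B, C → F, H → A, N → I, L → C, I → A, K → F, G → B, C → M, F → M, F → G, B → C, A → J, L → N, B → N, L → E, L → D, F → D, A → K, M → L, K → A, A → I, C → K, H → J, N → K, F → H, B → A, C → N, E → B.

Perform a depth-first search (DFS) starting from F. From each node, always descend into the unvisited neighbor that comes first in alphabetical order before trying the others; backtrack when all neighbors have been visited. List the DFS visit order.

Visit F
F → B
B → A
A → I
A → J
A → K
B → C
C → G
G → D
C → M
M → L
L → E
L → N
F → H

F, B, A, I, J, K, C, G, D, M, L, E, N, H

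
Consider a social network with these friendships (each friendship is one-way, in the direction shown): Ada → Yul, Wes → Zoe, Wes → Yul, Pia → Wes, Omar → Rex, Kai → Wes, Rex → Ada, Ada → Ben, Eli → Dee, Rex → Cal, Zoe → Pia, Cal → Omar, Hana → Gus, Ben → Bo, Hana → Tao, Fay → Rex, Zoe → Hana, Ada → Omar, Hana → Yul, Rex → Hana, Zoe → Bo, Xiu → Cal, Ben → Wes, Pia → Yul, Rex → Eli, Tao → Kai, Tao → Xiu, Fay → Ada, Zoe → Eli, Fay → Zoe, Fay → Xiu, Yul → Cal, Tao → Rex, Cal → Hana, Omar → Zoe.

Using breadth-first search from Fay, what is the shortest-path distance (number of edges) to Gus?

Level 0: Fay
Level 1: Ada, Rex, Xiu, Zoe
Level 2: Ben, Bo, Cal, Eli, Hana, Omar, Pia, Yul
Level 3: Dee, Gus, Tao, Wes
Level 4: Kai
Gus first appears at level 3.

3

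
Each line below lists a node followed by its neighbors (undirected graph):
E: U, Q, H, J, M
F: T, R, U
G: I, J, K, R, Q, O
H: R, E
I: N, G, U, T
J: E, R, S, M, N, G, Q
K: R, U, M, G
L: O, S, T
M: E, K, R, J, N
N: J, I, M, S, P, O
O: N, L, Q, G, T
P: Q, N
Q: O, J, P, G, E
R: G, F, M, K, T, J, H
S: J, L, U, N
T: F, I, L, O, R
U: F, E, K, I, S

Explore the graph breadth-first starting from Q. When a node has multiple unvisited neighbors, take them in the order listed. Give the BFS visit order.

Q, O, J, P, G, E, N, L, T, R, S, M, I, K, U, H, F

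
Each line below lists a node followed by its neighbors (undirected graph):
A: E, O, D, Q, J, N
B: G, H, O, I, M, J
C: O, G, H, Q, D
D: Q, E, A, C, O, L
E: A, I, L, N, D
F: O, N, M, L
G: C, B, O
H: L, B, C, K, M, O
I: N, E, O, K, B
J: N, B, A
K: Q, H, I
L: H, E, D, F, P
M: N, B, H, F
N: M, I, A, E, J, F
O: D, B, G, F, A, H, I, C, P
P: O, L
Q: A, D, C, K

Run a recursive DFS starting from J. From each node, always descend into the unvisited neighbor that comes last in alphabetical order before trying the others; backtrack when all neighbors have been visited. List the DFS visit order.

Visit J
J → N
N → M
M → H
H → O
O → P
P → L
L → F
L → E
E → I
I → K
K → Q
Q → D
D → C
C → G
G → B
D → A

J, N, M, H, O, P, L, F, E, I, K, Q, D, C, G, B, A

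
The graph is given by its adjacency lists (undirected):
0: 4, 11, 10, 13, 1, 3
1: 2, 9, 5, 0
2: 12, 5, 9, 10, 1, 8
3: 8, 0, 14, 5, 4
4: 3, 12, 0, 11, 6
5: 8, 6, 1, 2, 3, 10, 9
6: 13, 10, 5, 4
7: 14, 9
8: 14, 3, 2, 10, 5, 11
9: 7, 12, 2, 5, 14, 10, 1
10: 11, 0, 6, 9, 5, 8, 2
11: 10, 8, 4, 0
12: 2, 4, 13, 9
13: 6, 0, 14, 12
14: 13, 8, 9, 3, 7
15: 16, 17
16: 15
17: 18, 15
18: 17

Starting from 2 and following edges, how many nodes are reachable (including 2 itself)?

15

BFS from 2 visits: 2, 1, 5, 8, 9, 10, 12, 0, 3, 6, 11, 14, 7, 4, 13
Reachable nodes: 15 of 19 total.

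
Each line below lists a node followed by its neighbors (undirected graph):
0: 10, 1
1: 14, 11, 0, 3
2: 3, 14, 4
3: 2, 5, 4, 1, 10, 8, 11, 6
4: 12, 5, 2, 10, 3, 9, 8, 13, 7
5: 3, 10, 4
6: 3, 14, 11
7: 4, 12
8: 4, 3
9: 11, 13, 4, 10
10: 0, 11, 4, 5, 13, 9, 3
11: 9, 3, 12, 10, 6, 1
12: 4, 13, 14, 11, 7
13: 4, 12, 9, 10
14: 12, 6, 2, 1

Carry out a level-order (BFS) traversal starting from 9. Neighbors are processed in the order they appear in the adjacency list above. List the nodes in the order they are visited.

Visit 9; enqueue 11, 13, 4, 10 → queue [11, 13, 4, 10]
Visit 11; enqueue 3, 12, 6, 1 → queue [13, 4, 10, 3, 12, 6, 1]
Visit 13 → queue [4, 10, 3, 12, 6, 1]
Visit 4; enqueue 5, 2, 8, 7 → queue [10, 3, 12, 6, 1, 5, 2, 8, 7]
Visit 10; enqueue 0 → queue [3, 12, 6, 1, 5, 2, 8, 7, 0]
Visit 3 → queue [12, 6, 1, 5, 2, 8, 7, 0]
Visit 12; enqueue 14 → queue [6, 1, 5, 2, 8, 7, 0, 14]
Visit 6 → queue [1, 5, 2, 8, 7, 0, 14]
Visit 1 → queue [5, 2, 8, 7, 0, 14]
Visit 5 → queue [2, 8, 7, 0, 14]
Visit 2 → queue [8, 7, 0, 14]
Visit 8 → queue [7, 0, 14]
Visit 7 → queue [0, 14]
Visit 0 → queue [14]
Visit 14 → queue []

9 → 11 → 13 → 4 → 10 → 3 → 12 → 6 → 1 → 5 → 2 → 8 → 7 → 0 → 14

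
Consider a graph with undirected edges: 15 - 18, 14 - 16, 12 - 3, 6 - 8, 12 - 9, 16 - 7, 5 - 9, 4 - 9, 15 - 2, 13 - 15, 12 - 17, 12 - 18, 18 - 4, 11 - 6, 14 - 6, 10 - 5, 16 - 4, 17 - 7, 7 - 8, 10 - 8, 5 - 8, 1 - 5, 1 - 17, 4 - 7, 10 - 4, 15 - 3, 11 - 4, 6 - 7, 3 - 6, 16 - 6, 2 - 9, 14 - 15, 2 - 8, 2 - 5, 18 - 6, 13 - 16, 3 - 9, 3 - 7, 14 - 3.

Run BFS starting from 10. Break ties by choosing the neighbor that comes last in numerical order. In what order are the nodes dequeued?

10 → 8 → 5 → 4 → 7 → 6 → 2 → 9 → 1 → 18 → 16 → 11 → 17 → 3 → 14 → 15 → 12 → 13

Visit 10; enqueue 8, 5, 4 → queue [8, 5, 4]
Visit 8; enqueue 7, 6, 2 → queue [5, 4, 7, 6, 2]
Visit 5; enqueue 9, 1 → queue [4, 7, 6, 2, 9, 1]
Visit 4; enqueue 18, 16, 11 → queue [7, 6, 2, 9, 1, 18, 16, 11]
Visit 7; enqueue 17, 3 → queue [6, 2, 9, 1, 18, 16, 11, 17, 3]
Visit 6; enqueue 14 → queue [2, 9, 1, 18, 16, 11, 17, 3, 14]
Visit 2; enqueue 15 → queue [9, 1, 18, 16, 11, 17, 3, 14, 15]
Visit 9; enqueue 12 → queue [1, 18, 16, 11, 17, 3, 14, 15, 12]
Visit 1 → queue [18, 16, 11, 17, 3, 14, 15, 12]
Visit 18 → queue [16, 11, 17, 3, 14, 15, 12]
Visit 16; enqueue 13 → queue [11, 17, 3, 14, 15, 12, 13]
Visit 11 → queue [17, 3, 14, 15, 12, 13]
Visit 17 → queue [3, 14, 15, 12, 13]
Visit 3 → queue [14, 15, 12, 13]
Visit 14 → queue [15, 12, 13]
Visit 15 → queue [12, 13]
Visit 12 → queue [13]
Visit 13 → queue []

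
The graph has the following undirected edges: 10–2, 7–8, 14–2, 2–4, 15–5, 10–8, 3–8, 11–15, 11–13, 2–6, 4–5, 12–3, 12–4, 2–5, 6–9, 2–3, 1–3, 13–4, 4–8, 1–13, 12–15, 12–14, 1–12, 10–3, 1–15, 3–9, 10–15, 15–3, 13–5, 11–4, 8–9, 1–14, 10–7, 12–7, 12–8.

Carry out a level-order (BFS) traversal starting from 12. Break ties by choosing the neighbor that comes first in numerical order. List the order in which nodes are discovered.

12 1 3 4 7 8 14 15 13 2 9 10 5 11 6

Visit 12; enqueue 1, 3, 4, 7, 8, 14, 15 → queue [1, 3, 4, 7, 8, 14, 15]
Visit 1; enqueue 13 → queue [3, 4, 7, 8, 14, 15, 13]
Visit 3; enqueue 2, 9, 10 → queue [4, 7, 8, 14, 15, 13, 2, 9, 10]
Visit 4; enqueue 5, 11 → queue [7, 8, 14, 15, 13, 2, 9, 10, 5, 11]
Visit 7 → queue [8, 14, 15, 13, 2, 9, 10, 5, 11]
Visit 8 → queue [14, 15, 13, 2, 9, 10, 5, 11]
Visit 14 → queue [15, 13, 2, 9, 10, 5, 11]
Visit 15 → queue [13, 2, 9, 10, 5, 11]
Visit 13 → queue [2, 9, 10, 5, 11]
Visit 2; enqueue 6 → queue [9, 10, 5, 11, 6]
Visit 9 → queue [10, 5, 11, 6]
Visit 10 → queue [5, 11, 6]
Visit 5 → queue [11, 6]
Visit 11 → queue [6]
Visit 6 → queue []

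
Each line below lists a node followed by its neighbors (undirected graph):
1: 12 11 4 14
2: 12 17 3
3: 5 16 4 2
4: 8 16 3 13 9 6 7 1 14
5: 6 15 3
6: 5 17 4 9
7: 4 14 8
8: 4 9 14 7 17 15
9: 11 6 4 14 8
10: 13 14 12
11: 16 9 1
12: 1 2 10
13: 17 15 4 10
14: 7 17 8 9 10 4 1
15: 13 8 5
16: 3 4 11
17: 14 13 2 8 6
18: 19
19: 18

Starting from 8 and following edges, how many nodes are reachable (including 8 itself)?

17

BFS from 8 visits: 8, 17, 15, 14, 9, 7, 4, 13, 6, 2, 5, 10, 1, 11, 16, 3, 12
Reachable nodes: 17 of 19 total.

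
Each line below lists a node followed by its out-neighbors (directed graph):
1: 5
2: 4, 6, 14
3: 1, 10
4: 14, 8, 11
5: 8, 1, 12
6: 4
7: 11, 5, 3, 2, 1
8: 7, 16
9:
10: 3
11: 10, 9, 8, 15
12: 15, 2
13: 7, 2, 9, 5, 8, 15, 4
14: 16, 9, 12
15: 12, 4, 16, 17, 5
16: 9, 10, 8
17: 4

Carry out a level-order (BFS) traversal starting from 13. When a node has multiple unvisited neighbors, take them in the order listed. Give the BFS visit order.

13, 7, 2, 9, 5, 8, 15, 4, 11, 3, 1, 6, 14, 12, 16, 17, 10

Visit 13; enqueue 7, 2, 9, 5, 8, 15, 4 → queue [7, 2, 9, 5, 8, 15, 4]
Visit 7; enqueue 11, 3, 1 → queue [2, 9, 5, 8, 15, 4, 11, 3, 1]
Visit 2; enqueue 6, 14 → queue [9, 5, 8, 15, 4, 11, 3, 1, 6, 14]
Visit 9 → queue [5, 8, 15, 4, 11, 3, 1, 6, 14]
Visit 5; enqueue 12 → queue [8, 15, 4, 11, 3, 1, 6, 14, 12]
Visit 8; enqueue 16 → queue [15, 4, 11, 3, 1, 6, 14, 12, 16]
Visit 15; enqueue 17 → queue [4, 11, 3, 1, 6, 14, 12, 16, 17]
Visit 4 → queue [11, 3, 1, 6, 14, 12, 16, 17]
Visit 11; enqueue 10 → queue [3, 1, 6, 14, 12, 16, 17, 10]
Visit 3 → queue [1, 6, 14, 12, 16, 17, 10]
Visit 1 → queue [6, 14, 12, 16, 17, 10]
Visit 6 → queue [14, 12, 16, 17, 10]
Visit 14 → queue [12, 16, 17, 10]
Visit 12 → queue [16, 17, 10]
Visit 16 → queue [17, 10]
Visit 17 → queue [10]
Visit 10 → queue []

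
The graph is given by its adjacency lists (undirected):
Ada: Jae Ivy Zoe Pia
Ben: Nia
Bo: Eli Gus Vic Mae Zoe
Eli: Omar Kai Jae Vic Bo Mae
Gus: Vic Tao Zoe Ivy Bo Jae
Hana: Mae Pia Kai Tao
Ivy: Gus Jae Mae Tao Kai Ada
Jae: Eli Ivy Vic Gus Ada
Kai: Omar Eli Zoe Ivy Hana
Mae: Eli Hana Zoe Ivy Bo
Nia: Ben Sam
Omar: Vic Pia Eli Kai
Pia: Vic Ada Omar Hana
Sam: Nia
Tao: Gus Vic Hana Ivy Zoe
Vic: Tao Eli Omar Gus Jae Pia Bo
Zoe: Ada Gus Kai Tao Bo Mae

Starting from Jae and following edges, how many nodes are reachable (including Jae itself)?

14

BFS from Jae visits: Jae, Eli, Ivy, Vic, Gus, Ada, Omar, Kai, Bo, Mae, Tao, Pia, Zoe, Hana
Reachable nodes: 14 of 17 total.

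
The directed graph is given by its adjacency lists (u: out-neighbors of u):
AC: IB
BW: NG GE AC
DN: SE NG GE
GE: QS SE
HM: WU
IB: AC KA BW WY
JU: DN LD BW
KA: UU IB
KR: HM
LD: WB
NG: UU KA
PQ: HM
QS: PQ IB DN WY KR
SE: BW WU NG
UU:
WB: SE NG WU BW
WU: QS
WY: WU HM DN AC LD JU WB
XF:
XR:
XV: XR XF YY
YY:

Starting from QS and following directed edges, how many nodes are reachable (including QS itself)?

18

BFS from QS visits: QS, PQ, IB, DN, WY, KR, HM, AC, KA, BW, SE, NG, GE, WU, LD, JU, WB, UU
Reachable nodes: 18 of 22 total.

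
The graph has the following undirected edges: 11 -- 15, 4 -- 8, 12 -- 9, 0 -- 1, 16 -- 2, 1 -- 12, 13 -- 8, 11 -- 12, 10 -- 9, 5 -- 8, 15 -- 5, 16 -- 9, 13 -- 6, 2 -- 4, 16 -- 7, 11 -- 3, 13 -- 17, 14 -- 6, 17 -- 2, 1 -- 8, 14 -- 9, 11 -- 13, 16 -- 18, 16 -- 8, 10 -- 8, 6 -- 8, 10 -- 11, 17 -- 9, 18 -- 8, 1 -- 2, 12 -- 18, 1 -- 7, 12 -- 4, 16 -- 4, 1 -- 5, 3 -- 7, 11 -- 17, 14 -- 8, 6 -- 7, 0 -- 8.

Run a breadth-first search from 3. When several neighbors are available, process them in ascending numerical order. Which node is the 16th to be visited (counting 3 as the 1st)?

Visit 3; enqueue 7, 11 → queue [7, 11]
Visit 7; enqueue 1, 6, 16 → queue [11, 1, 6, 16]
Visit 11; enqueue 10, 12, 13, 15, 17 → queue [1, 6, 16, 10, 12, 13, 15, 17]
Visit 1; enqueue 0, 2, 5, 8 → queue [6, 16, 10, 12, 13, 15, 17, 0, 2, 5, 8]
Visit 6; enqueue 14 → queue [16, 10, 12, 13, 15, 17, 0, 2, 5, 8, 14]
Visit 16; enqueue 4, 9, 18 → queue [10, 12, 13, 15, 17, 0, 2, 5, 8, 14, 4, 9, 18]
Visit 10 → queue [12, 13, 15, 17, 0, 2, 5, 8, 14, 4, 9, 18]
Visit 12 → queue [13, 15, 17, 0, 2, 5, 8, 14, 4, 9, 18]
Visit 13 → queue [15, 17, 0, 2, 5, 8, 14, 4, 9, 18]
Visit 15 → queue [17, 0, 2, 5, 8, 14, 4, 9, 18]
Visit 17 → queue [0, 2, 5, 8, 14, 4, 9, 18]
Visit 0 → queue [2, 5, 8, 14, 4, 9, 18]
Visit 2 → queue [5, 8, 14, 4, 9, 18]
Visit 5 → queue [8, 14, 4, 9, 18]
Visit 8 → queue [14, 4, 9, 18]
Visit 14 → queue [4, 9, 18]
Visit 4 → queue [9, 18]
Visit 9 → queue [18]
Visit 18 → queue []

Visit order: 3, 7, 11, 1, 6, 16, 10, 12, 13, 15, 17, 0, 2, 5, 8, 14, 4, 9, 18

14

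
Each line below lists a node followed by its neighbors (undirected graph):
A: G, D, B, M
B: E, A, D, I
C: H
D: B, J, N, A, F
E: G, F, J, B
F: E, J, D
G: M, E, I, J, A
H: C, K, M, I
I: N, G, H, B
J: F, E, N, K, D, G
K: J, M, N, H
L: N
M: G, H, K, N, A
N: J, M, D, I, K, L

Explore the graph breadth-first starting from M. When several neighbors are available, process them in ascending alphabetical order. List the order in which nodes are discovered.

M → A → G → H → K → N → B → D → E → I → J → C → L → F

Visit M; enqueue A, G, H, K, N → queue [A, G, H, K, N]
Visit A; enqueue B, D → queue [G, H, K, N, B, D]
Visit G; enqueue E, I, J → queue [H, K, N, B, D, E, I, J]
Visit H; enqueue C → queue [K, N, B, D, E, I, J, C]
Visit K → queue [N, B, D, E, I, J, C]
Visit N; enqueue L → queue [B, D, E, I, J, C, L]
Visit B → queue [D, E, I, J, C, L]
Visit D; enqueue F → queue [E, I, J, C, L, F]
Visit E → queue [I, J, C, L, F]
Visit I → queue [J, C, L, F]
Visit J → queue [C, L, F]
Visit C → queue [L, F]
Visit L → queue [F]
Visit F → queue []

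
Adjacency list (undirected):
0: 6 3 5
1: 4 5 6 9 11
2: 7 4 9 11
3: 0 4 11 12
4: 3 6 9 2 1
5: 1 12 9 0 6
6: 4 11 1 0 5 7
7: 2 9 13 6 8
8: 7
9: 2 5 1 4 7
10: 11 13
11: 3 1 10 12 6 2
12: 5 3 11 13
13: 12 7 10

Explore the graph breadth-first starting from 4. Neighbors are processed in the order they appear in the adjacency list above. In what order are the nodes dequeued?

4, 3, 6, 9, 2, 1, 0, 11, 12, 5, 7, 10, 13, 8

Visit 4; enqueue 3, 6, 9, 2, 1 → queue [3, 6, 9, 2, 1]
Visit 3; enqueue 0, 11, 12 → queue [6, 9, 2, 1, 0, 11, 12]
Visit 6; enqueue 5, 7 → queue [9, 2, 1, 0, 11, 12, 5, 7]
Visit 9 → queue [2, 1, 0, 11, 12, 5, 7]
Visit 2 → queue [1, 0, 11, 12, 5, 7]
Visit 1 → queue [0, 11, 12, 5, 7]
Visit 0 → queue [11, 12, 5, 7]
Visit 11; enqueue 10 → queue [12, 5, 7, 10]
Visit 12; enqueue 13 → queue [5, 7, 10, 13]
Visit 5 → queue [7, 10, 13]
Visit 7; enqueue 8 → queue [10, 13, 8]
Visit 10 → queue [13, 8]
Visit 13 → queue [8]
Visit 8 → queue []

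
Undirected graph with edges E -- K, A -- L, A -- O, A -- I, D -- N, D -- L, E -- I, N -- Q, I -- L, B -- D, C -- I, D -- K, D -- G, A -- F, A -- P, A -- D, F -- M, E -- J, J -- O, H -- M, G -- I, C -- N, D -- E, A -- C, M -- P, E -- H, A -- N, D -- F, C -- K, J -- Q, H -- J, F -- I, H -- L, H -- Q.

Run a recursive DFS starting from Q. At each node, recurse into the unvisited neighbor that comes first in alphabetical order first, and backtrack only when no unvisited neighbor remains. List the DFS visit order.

Visit Q
Q → H
H → E
E → D
D → A
A → C
C → I
I → F
F → M
M → P
I → G
I → L
C → K
C → N
A → O
O → J
D → B

Q, H, E, D, A, C, I, F, M, P, G, L, K, N, O, J, B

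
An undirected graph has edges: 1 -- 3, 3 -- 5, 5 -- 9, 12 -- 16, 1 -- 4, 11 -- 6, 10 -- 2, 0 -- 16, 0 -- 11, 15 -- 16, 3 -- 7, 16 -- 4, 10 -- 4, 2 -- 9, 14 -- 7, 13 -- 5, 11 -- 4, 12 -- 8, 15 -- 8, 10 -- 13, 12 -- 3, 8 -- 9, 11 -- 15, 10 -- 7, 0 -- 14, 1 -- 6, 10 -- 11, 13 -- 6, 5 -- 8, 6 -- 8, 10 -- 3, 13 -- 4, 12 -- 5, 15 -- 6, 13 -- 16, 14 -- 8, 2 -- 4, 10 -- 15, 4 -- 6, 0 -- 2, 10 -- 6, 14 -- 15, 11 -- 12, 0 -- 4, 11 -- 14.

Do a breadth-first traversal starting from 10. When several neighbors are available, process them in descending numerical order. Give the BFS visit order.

Visit 10; enqueue 15, 13, 11, 7, 6, 4, 3, 2 → queue [15, 13, 11, 7, 6, 4, 3, 2]
Visit 15; enqueue 16, 14, 8 → queue [13, 11, 7, 6, 4, 3, 2, 16, 14, 8]
Visit 13; enqueue 5 → queue [11, 7, 6, 4, 3, 2, 16, 14, 8, 5]
Visit 11; enqueue 12, 0 → queue [7, 6, 4, 3, 2, 16, 14, 8, 5, 12, 0]
Visit 7 → queue [6, 4, 3, 2, 16, 14, 8, 5, 12, 0]
Visit 6; enqueue 1 → queue [4, 3, 2, 16, 14, 8, 5, 12, 0, 1]
Visit 4 → queue [3, 2, 16, 14, 8, 5, 12, 0, 1]
Visit 3 → queue [2, 16, 14, 8, 5, 12, 0, 1]
Visit 2; enqueue 9 → queue [16, 14, 8, 5, 12, 0, 1, 9]
Visit 16 → queue [14, 8, 5, 12, 0, 1, 9]
Visit 14 → queue [8, 5, 12, 0, 1, 9]
Visit 8 → queue [5, 12, 0, 1, 9]
Visit 5 → queue [12, 0, 1, 9]
Visit 12 → queue [0, 1, 9]
Visit 0 → queue [1, 9]
Visit 1 → queue [9]
Visit 9 → queue []

10, 15, 13, 11, 7, 6, 4, 3, 2, 16, 14, 8, 5, 12, 0, 1, 9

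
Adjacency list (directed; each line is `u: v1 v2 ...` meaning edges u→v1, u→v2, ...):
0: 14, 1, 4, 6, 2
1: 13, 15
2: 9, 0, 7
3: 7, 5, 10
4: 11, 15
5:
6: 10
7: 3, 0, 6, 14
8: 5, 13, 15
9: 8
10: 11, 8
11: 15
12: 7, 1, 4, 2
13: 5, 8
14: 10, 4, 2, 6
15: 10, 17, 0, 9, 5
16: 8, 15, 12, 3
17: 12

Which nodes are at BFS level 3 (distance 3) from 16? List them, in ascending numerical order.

6, 11, 14

Level 0: 16
Level 1: 3, 8, 12, 15
Level 2: 0, 1, 2, 4, 5, 7, 9, 10, 13, 17
Level 3: 6, 11, 14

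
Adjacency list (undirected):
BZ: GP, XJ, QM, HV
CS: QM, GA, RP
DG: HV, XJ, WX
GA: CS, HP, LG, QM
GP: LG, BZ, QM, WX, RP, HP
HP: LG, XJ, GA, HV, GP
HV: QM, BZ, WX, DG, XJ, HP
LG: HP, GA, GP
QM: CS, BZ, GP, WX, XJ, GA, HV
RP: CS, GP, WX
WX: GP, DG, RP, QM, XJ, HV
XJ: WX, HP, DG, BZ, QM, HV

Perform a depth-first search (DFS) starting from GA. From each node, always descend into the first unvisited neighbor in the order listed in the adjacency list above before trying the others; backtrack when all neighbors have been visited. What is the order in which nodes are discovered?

GA CS QM BZ GP LG HP XJ WX DG HV RP

Visit GA
GA → CS
CS → QM
QM → BZ
BZ → GP
GP → LG
LG → HP
HP → XJ
XJ → WX
WX → DG
DG → HV
WX → RP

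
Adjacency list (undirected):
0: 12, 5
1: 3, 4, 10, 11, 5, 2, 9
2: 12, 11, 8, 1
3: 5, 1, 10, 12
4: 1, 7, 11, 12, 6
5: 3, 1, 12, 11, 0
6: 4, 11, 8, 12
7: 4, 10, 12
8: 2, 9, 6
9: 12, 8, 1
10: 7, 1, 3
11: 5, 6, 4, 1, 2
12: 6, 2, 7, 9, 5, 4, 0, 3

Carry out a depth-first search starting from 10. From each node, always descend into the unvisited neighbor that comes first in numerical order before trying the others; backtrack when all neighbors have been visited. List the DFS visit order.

Visit 10
10 → 1
1 → 2
2 → 8
8 → 6
6 → 4
4 → 7
7 → 12
12 → 0
0 → 5
5 → 3
5 → 11
12 → 9

10, 1, 2, 8, 6, 4, 7, 12, 0, 5, 3, 11, 9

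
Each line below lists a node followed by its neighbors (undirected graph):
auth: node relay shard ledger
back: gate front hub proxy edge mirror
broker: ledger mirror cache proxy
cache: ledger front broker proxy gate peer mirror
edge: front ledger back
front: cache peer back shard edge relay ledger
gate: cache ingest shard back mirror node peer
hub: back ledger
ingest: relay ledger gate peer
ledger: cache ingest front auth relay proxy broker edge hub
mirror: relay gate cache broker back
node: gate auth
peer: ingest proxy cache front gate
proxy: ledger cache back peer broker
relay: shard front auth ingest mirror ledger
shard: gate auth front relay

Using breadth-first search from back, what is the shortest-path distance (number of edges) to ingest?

2

Level 0: back
Level 1: edge, front, gate, hub, mirror, proxy
Level 2: broker, cache, ingest, ledger, node, peer, relay, shard
Level 3: auth
ingest first appears at level 2.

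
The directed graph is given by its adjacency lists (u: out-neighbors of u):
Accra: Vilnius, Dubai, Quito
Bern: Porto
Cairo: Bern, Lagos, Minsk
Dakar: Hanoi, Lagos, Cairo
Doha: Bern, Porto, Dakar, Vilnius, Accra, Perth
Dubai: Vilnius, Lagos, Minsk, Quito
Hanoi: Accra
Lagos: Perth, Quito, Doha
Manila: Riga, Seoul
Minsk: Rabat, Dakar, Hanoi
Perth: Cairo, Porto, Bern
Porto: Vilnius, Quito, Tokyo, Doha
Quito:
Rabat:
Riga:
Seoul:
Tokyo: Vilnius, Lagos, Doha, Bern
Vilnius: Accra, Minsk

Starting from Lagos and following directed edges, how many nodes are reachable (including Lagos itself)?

BFS from Lagos visits: Lagos, Perth, Quito, Doha, Cairo, Porto, Bern, Dakar, Vilnius, Accra, Minsk, Tokyo, Hanoi, Dubai, Rabat
Reachable nodes: 15 of 18 total.

15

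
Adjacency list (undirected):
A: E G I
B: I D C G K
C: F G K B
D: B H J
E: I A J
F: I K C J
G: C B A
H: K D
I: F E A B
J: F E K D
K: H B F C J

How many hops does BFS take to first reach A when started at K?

3

Level 0: K
Level 1: B, C, F, H, J
Level 2: D, E, G, I
Level 3: A
A first appears at level 3.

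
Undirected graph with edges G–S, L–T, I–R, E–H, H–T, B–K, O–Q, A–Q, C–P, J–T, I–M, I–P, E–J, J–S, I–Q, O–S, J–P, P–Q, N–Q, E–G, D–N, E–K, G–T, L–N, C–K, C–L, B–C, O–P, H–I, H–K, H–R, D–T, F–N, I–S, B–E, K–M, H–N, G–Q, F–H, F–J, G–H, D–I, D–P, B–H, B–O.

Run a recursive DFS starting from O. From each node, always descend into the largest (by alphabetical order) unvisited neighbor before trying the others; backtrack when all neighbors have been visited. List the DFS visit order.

Visit O
O → S
S → J
J → T
T → L
L → N
N → Q
Q → P
P → I
I → R
R → H
H → K
K → M
K → E
E → G
E → B
B → C
H → F
I → D
Q → A

O -> S -> J -> T -> L -> N -> Q -> P -> I -> R -> H -> K -> M -> E -> G -> B -> C -> F -> D -> A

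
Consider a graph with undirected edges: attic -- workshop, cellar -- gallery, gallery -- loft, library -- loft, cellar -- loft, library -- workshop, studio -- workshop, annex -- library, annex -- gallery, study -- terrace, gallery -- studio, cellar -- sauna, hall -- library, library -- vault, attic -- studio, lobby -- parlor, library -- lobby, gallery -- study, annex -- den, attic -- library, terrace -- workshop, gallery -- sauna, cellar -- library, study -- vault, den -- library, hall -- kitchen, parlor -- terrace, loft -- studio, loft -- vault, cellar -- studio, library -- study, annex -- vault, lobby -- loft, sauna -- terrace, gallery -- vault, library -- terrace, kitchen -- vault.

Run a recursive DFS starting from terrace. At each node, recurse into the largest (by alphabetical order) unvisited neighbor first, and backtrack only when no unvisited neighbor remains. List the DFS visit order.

terrace, workshop, studio, loft, vault, study, library, lobby, parlor, hall, kitchen, den, annex, gallery, sauna, cellar, attic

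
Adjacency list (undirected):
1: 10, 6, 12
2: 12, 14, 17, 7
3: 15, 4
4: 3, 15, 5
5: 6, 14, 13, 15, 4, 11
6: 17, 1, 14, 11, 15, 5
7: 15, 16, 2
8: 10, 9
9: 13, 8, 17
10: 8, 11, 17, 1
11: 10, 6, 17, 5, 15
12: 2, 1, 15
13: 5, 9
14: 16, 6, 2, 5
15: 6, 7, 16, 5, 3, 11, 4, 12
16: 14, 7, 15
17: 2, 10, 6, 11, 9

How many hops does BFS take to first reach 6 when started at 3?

Level 0: 3
Level 1: 4, 15
Level 2: 5, 6, 7, 11, 12, 16
Level 3: 1, 2, 10, 13, 14, 17
Level 4: 8, 9
6 first appears at level 2.

2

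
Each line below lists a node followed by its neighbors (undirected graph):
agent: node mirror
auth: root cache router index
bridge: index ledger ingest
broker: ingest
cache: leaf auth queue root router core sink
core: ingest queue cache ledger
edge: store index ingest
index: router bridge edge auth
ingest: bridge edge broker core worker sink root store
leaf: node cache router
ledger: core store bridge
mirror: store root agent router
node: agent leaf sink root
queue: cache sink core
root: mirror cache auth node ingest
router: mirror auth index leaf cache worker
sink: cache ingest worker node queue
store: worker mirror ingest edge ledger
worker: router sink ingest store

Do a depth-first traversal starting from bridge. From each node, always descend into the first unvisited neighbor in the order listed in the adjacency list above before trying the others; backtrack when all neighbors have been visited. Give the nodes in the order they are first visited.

bridge → index → router → mirror → store → worker → sink → cache → leaf → node → agent → root → auth → ingest → edge → broker → core → queue → ledger

Visit bridge
bridge → index
index → router
router → mirror
mirror → store
store → worker
worker → sink
sink → cache
cache → leaf
leaf → node
node → agent
node → root
root → auth
root → ingest
ingest → edge
ingest → broker
ingest → core
core → queue
core → ledger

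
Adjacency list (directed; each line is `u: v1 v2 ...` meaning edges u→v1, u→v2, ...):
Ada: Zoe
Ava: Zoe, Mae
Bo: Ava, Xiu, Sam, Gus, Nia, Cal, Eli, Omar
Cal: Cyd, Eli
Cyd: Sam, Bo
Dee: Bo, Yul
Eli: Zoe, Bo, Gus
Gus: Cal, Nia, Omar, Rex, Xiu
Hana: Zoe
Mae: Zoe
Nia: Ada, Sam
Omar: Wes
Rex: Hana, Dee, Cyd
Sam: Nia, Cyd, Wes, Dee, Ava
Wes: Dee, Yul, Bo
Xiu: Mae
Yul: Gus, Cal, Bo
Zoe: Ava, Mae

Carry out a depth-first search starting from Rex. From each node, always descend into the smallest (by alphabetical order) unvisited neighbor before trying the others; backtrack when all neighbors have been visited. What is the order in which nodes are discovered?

Rex, Cyd, Bo, Ava, Mae, Zoe, Cal, Eli, Gus, Nia, Ada, Sam, Dee, Yul, Wes, Omar, Xiu, Hana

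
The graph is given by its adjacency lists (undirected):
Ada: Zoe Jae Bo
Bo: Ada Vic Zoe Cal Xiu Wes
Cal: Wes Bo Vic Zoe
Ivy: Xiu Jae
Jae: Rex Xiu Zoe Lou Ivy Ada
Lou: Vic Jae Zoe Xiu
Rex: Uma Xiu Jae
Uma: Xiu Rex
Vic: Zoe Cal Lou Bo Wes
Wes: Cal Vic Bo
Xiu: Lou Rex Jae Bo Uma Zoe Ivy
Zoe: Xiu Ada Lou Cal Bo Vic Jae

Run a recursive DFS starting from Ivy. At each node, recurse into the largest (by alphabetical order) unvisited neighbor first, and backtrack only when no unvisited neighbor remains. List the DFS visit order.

Ivy → Xiu → Zoe → Vic → Wes → Cal → Bo → Ada → Jae → Rex → Uma → Lou

Visit Ivy
Ivy → Xiu
Xiu → Zoe
Zoe → Vic
Vic → Wes
Wes → Cal
Cal → Bo
Bo → Ada
Ada → Jae
Jae → Rex
Rex → Uma
Jae → Lou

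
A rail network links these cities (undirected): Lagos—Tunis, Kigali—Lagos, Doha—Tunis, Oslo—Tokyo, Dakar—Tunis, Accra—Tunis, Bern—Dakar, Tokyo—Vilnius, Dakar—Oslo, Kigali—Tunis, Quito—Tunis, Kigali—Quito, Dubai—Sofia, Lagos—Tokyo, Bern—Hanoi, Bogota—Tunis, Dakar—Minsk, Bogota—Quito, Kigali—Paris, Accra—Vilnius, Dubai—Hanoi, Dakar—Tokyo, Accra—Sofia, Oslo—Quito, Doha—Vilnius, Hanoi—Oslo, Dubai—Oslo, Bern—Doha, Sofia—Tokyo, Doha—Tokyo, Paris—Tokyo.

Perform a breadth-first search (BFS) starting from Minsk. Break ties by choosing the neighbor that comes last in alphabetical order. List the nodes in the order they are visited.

Visit Minsk; enqueue Dakar → queue [Dakar]
Visit Dakar; enqueue Tunis, Tokyo, Oslo, Bern → queue [Tunis, Tokyo, Oslo, Bern]
Visit Tunis; enqueue Quito, Lagos, Kigali, Doha, Bogota, Accra → queue [Tokyo, Oslo, Bern, Quito, Lagos, Kigali, Doha, Bogota, Accra]
Visit Tokyo; enqueue Vilnius, Sofia, Paris → queue [Oslo, Bern, Quito, Lagos, Kigali, Doha, Bogota, Accra, Vilnius, Sofia, Paris]
Visit Oslo; enqueue Hanoi, Dubai → queue [Bern, Quito, Lagos, Kigali, Doha, Bogota, Accra, Vilnius, Sofia, Paris, Hanoi, Dubai]
Visit Bern → queue [Quito, Lagos, Kigali, Doha, Bogota, Accra, Vilnius, Sofia, Paris, Hanoi, Dubai]
Visit Quito → queue [Lagos, Kigali, Doha, Bogota, Accra, Vilnius, Sofia, Paris, Hanoi, Dubai]
Visit Lagos → queue [Kigali, Doha, Bogota, Accra, Vilnius, Sofia, Paris, Hanoi, Dubai]
Visit Kigali → queue [Doha, Bogota, Accra, Vilnius, Sofia, Paris, Hanoi, Dubai]
Visit Doha → queue [Bogota, Accra, Vilnius, Sofia, Paris, Hanoi, Dubai]
Visit Bogota → queue [Accra, Vilnius, Sofia, Paris, Hanoi, Dubai]
Visit Accra → queue [Vilnius, Sofia, Paris, Hanoi, Dubai]
Visit Vilnius → queue [Sofia, Paris, Hanoi, Dubai]
Visit Sofia → queue [Paris, Hanoi, Dubai]
Visit Paris → queue [Hanoi, Dubai]
Visit Hanoi → queue [Dubai]
Visit Dubai → queue []

Minsk -> Dakar -> Tunis -> Tokyo -> Oslo -> Bern -> Quito -> Lagos -> Kigali -> Doha -> Bogota -> Accra -> Vilnius -> Sofia -> Paris -> Hanoi -> Dubai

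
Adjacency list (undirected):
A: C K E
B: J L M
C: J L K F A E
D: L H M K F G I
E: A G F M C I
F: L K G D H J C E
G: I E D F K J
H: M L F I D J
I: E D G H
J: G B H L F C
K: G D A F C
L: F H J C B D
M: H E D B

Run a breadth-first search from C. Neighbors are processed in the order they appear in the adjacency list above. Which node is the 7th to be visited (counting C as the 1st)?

E

Visit C; enqueue J, L, K, F, A, E → queue [J, L, K, F, A, E]
Visit J; enqueue G, B, H → queue [L, K, F, A, E, G, B, H]
Visit L; enqueue D → queue [K, F, A, E, G, B, H, D]
Visit K → queue [F, A, E, G, B, H, D]
Visit F → queue [A, E, G, B, H, D]
Visit A → queue [E, G, B, H, D]
Visit E; enqueue M, I → queue [G, B, H, D, M, I]
Visit G → queue [B, H, D, M, I]
Visit B → queue [H, D, M, I]
Visit H → queue [D, M, I]
Visit D → queue [M, I]
Visit M → queue [I]
Visit I → queue []

Visit order: C, J, L, K, F, A, E, G, B, H, D, M, I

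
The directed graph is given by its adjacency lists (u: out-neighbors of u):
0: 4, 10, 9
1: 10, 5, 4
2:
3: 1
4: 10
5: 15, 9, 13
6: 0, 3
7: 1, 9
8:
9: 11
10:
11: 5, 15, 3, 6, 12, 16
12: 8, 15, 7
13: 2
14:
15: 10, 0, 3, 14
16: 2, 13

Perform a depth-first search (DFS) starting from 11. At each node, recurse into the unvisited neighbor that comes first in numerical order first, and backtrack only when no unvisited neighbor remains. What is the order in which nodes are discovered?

11, 3, 1, 4, 10, 5, 9, 13, 2, 15, 0, 14, 6, 12, 7, 8, 16

Visit 11
11 → 3
3 → 1
1 → 4
4 → 10
1 → 5
5 → 9
5 → 13
13 → 2
5 → 15
15 → 0
15 → 14
11 → 6
11 → 12
12 → 7
12 → 8
11 → 16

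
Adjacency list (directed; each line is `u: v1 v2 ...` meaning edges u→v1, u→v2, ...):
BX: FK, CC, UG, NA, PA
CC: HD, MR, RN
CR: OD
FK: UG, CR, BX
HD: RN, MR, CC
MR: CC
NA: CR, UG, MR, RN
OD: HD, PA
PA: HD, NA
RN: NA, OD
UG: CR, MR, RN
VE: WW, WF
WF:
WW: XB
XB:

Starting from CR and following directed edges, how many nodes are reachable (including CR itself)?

BFS from CR visits: CR, OD, PA, HD, NA, RN, MR, CC, UG
Reachable nodes: 9 of 15 total.

9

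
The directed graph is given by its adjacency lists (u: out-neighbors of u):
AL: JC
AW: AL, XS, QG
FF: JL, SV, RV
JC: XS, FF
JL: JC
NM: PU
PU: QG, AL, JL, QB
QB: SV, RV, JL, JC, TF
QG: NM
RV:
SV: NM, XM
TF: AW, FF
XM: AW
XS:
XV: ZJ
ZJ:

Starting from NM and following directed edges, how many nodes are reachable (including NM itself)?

BFS from NM visits: NM, PU, QG, AL, JL, QB, JC, SV, RV, TF, XS, FF, XM, AW
Reachable nodes: 14 of 16 total.

14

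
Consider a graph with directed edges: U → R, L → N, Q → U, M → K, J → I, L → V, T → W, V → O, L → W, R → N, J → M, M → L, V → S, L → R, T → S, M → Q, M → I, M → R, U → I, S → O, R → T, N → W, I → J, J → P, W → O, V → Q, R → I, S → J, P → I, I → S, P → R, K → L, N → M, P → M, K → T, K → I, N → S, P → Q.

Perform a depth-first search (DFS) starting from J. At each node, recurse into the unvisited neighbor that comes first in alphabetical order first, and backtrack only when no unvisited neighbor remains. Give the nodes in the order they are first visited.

J → I → S → O → M → K → L → N → W → R → T → V → Q → U → P

Visit J
J → I
I → S
S → O
J → M
M → K
K → L
L → N
N → W
L → R
R → T
L → V
V → Q
Q → U
J → P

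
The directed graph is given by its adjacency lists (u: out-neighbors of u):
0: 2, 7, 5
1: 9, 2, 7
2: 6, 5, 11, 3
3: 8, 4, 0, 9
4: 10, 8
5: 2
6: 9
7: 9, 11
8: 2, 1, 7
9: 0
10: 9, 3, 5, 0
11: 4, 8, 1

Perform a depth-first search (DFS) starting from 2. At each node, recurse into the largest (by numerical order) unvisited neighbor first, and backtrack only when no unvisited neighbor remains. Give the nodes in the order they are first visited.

2, 11, 8, 7, 9, 0, 5, 1, 4, 10, 3, 6

Visit 2
2 → 11
11 → 8
8 → 7
7 → 9
9 → 0
0 → 5
8 → 1
11 → 4
4 → 10
10 → 3
2 → 6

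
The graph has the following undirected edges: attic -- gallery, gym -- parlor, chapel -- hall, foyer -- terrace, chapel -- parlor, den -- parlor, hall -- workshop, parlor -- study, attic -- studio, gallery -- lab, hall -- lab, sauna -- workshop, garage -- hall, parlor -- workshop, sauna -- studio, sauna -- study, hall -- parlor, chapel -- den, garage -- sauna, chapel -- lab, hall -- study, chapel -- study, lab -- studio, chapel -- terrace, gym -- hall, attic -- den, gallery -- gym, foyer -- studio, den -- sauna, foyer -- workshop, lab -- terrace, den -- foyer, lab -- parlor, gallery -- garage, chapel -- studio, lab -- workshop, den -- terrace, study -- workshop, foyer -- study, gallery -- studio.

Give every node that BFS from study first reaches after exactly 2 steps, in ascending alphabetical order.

Level 0: study
Level 1: chapel, foyer, hall, parlor, sauna, workshop
Level 2: den, garage, gym, lab, studio, terrace
Level 3: attic, gallery

den, garage, gym, lab, studio, terrace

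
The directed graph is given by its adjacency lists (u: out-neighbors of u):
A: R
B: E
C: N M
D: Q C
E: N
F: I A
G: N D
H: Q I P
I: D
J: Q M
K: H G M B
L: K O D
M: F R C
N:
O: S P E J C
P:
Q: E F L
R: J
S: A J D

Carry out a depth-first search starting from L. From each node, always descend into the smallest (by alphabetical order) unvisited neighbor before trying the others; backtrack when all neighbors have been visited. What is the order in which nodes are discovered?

Visit L
L → D
D → C
C → M
M → F
F → A
A → R
R → J
J → Q
Q → E
E → N
F → I
L → K
K → B
K → G
K → H
H → P
L → O
O → S

L, D, C, M, F, A, R, J, Q, E, N, I, K, B, G, H, P, O, S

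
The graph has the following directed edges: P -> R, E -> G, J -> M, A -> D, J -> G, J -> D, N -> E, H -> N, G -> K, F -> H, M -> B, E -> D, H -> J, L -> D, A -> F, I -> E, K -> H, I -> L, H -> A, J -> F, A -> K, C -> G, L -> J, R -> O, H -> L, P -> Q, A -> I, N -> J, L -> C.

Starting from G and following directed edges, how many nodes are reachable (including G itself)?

BFS from G visits: G, K, H, N, L, J, A, E, D, C, M, F, I, B
Reachable nodes: 14 of 18 total.

14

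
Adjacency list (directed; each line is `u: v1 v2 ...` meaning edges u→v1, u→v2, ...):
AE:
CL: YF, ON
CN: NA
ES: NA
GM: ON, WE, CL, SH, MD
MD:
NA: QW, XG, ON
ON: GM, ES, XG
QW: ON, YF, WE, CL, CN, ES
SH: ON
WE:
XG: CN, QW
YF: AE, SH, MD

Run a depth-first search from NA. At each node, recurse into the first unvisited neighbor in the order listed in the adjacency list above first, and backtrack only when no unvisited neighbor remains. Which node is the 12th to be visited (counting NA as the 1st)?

Visit NA
NA → QW
QW → ON
ON → GM
GM → WE
GM → CL
CL → YF
YF → AE
YF → SH
YF → MD
ON → ES
ON → XG
XG → CN

Visit order: NA, QW, ON, GM, WE, CL, YF, AE, SH, MD, ES, XG, CN

XG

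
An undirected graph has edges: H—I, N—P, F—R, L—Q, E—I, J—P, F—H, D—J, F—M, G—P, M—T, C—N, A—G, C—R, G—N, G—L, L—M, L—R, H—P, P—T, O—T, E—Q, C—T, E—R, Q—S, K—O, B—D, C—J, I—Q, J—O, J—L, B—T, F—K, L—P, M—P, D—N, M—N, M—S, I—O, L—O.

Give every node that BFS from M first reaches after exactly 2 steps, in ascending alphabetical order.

Level 0: M
Level 1: F, L, N, P, S, T
Level 2: B, C, D, G, H, J, K, O, Q, R
Level 3: A, E, I

B, C, D, G, H, J, K, O, Q, R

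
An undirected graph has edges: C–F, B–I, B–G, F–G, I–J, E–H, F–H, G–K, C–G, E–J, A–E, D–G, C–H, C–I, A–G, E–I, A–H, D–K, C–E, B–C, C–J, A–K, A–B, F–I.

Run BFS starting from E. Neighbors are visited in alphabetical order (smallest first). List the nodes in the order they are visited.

E, A, C, H, I, J, B, G, K, F, D

Visit E; enqueue A, C, H, I, J → queue [A, C, H, I, J]
Visit A; enqueue B, G, K → queue [C, H, I, J, B, G, K]
Visit C; enqueue F → queue [H, I, J, B, G, K, F]
Visit H → queue [I, J, B, G, K, F]
Visit I → queue [J, B, G, K, F]
Visit J → queue [B, G, K, F]
Visit B → queue [G, K, F]
Visit G; enqueue D → queue [K, F, D]
Visit K → queue [F, D]
Visit F → queue [D]
Visit D → queue []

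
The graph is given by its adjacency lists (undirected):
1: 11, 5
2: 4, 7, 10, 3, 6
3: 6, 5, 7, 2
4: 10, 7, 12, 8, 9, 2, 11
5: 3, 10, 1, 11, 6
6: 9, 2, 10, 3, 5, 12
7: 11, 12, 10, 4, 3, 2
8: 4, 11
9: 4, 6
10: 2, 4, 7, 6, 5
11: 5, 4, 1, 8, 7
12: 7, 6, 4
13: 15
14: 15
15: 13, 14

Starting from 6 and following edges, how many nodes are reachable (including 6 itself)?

BFS from 6 visits: 6, 2, 3, 5, 9, 10, 12, 4, 7, 1, 11, 8
Reachable nodes: 12 of 15 total.

12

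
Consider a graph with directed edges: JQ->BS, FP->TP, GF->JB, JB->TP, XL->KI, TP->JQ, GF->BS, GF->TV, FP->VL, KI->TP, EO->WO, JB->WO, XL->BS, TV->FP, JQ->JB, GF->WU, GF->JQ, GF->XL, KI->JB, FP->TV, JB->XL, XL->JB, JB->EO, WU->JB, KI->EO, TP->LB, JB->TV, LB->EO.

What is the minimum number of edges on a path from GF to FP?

2

Level 0: GF
Level 1: BS, JB, JQ, TV, WU, XL
Level 2: EO, FP, KI, TP, WO
Level 3: LB, VL
FP first appears at level 2.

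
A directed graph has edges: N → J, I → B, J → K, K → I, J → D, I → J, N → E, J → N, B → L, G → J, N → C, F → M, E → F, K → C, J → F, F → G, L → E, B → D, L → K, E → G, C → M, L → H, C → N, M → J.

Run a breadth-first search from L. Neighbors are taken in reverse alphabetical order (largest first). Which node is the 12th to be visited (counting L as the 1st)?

Visit L; enqueue K, H, E → queue [K, H, E]
Visit K; enqueue I, C → queue [H, E, I, C]
Visit H → queue [E, I, C]
Visit E; enqueue G, F → queue [I, C, G, F]
Visit I; enqueue J, B → queue [C, G, F, J, B]
Visit C; enqueue N, M → queue [G, F, J, B, N, M]
Visit G → queue [F, J, B, N, M]
Visit F → queue [J, B, N, M]
Visit J; enqueue D → queue [B, N, M, D]
Visit B → queue [N, M, D]
Visit N → queue [M, D]
Visit M → queue [D]
Visit D → queue []

Visit order: L, K, H, E, I, C, G, F, J, B, N, M, D

M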